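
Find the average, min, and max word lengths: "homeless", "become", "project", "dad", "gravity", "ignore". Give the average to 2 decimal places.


Lengths: "homeless"=8, "become"=6, "project"=7, "dad"=3, "gravity"=7, "ignore"=6
Sum = 37, Count = 6
Average = 37/6 = 6.17
= avg=6.17, min=3, max=8


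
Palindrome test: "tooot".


Word: "tooot"
Reversed: "tooot"
Forward == Backward? tooot == tooot
Palindrome = Yes


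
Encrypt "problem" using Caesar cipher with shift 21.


Word: "problem"
Shift: 21
Each letter → (letter + shift) mod 26:
  'p' (15) + 21 = 10 → 'k'
  'r' (17) + 21 = 12 → 'm'
  'o' (14) + 21 = 9 → 'j'
  'b' (1) + 21 = 22 → 'w'
  'l' (11) + 21 = 6 → 'g'
  'e' (4) + 21 = 25 → 'z'
  'm' (12) + 21 = 7 → 'h'
Result = "kmjwgzh"


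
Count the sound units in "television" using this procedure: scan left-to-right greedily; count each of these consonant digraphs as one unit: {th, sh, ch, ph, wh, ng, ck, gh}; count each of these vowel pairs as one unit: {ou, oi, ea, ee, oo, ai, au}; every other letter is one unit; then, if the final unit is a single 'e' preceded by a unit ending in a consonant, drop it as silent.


Word: "television" (10 letters)
Left-to-right scan:
  (1) 't' (letter)
  (2) 'e' (letter)
  (3) 'l' (letter)
  (4) 'e' (letter)
  (5) 'v' (letter)
  (6) 'i' (letter)
  (7) 's' (letter)
  (8) 'i' (letter)
  (9) 'o' (letter)
  (10) 'n' (letter)
Units from scan: 10
Sound units = 10 units


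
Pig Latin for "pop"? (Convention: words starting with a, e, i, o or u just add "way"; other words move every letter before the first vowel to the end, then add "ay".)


Word: "pop"
Starts with consonant(s) → move to end, add 'ay'
Consonant cluster: "p"
Pig Latin = "oppay"


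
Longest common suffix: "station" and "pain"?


Word 1: "station"
Word 2: "pain"
Comparing from end:
  Pos -1: 'n' == 'n'
  Pos -2: 'o' != 'i' (stop)
LCS = "n" (length 1)


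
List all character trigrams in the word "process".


Word: "process" (length 7)
Number of trigrams = 7 - 3 + 1 = 5
  Position 0: "pro"
  Position 1: "roc"
  Position 2: "oce"
  Position 3: "ces"
  Position 4: "ess"
Trigrams = "pro", "roc", "oce", "ces", "ess"


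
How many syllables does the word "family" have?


Word: "family"
Syllable breakdown: fam-i-ly
Counting: 3 parts
= 3 syllables


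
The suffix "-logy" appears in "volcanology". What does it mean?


Suffix: -logy
Example: volcanology = volcano + -logy
Meaning = study of


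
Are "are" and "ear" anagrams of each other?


Word 1: "are" → sorted: aer
Word 2: "ear" → sorted: aer
Same letters? aer == aer
Anagram = Yes


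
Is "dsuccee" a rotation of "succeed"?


Word: "succeed", Candidate: "dsuccee"
Method: check if candidate is substring of word+word
"succeedsucceed" contains "dsuccee"? Yes
Is rotation = Yes


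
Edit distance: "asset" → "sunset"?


Word 1: "asset" (length 5)
Word 2: "sunset" (length 6)
One optimal edit sequence (insert/delete/substitute each cost 1):
  1. insert 's'  (+1)
  2. substitute 'a' -> 'u'  (+1)
  3. substitute 's' -> 'n'  (+1)
  4. keep 's'
  5. keep 'e'
  6. keep 't'
Total edit operations: 3
Edit distance = 3


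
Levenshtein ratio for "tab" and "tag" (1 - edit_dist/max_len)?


Word 1: "tab" (length 3)
Word 2: "tag" (length 3)
One optimal edit sequence:
  1. keep 't'
  2. keep 'a'
  3. substitute 'b' -> 'g'  (+1)
Edit distance = 1
Max length = max(3, 3) = 3
Similarity = 1 - 1/3
= 0.6667


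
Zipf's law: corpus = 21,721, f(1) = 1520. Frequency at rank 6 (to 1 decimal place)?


Zipf's law: f(r) = f(1) / r
f(1) = 1520
f(6) = 1520 / 6
= 253.3 occurrences


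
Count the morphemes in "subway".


Word: "subway"
Morphemes: sub- + way
Each morpheme carries meaning
= 2 morphemes


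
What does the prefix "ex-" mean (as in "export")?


Prefix: ex-
Example: export = ex- + port
Meaning = out / former


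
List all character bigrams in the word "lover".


Word: "lover" (length 5)
Number of bigrams = 5 - 2 + 1 = 4
  Position 0: "lo"
  Position 1: "ov"
  Position 2: "ve"
  Position 3: "er"
Bigrams = "lo", "ov", "ve", "er"


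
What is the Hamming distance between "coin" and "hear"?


Comparing character by character (same length = 4):
  Pos 0: 'c' vs 'h' !=
  Pos 1: 'o' vs 'e' !=
  Pos 2: 'i' vs 'a' !=
  Pos 3: 'n' vs 'r' !=
Hamming distance = 4


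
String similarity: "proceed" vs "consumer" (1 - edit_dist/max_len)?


Word 1: "proceed" (length 7)
Word 2: "consumer" (length 8)
One optimal edit sequence:
  1. insert 'c'  (+1)
  2. substitute 'p' -> 'o'  (+1)
  3. substitute 'r' -> 'n'  (+1)
  4. substitute 'o' -> 's'  (+1)
  5. substitute 'c' -> 'u'  (+1)
  6. substitute 'e' -> 'm'  (+1)
  7. keep 'e'
  8. substitute 'd' -> 'r'  (+1)
Edit distance = 7
Max length = max(7, 8) = 8
Similarity = 1 - 7/8
= 0.1250


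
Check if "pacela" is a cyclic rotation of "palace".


Word: "palace", Candidate: "pacela"
Method: check if candidate is substring of word+word
"palacepalace" contains "pacela"? No
Is rotation = No


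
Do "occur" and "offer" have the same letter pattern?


Pattern of "occur": [0, 1, 1, 2, 3]
Pattern of "offer": [0, 1, 1, 2, 3]
Patterns match
Same pattern = Yes


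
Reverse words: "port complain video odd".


Original: "port complain video odd"
Words (1..n): port | complain | video | odd
Reversed (n..1): odd | video | complain | port
Result = "odd video complain port"


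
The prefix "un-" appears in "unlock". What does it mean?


Prefix: un-
As in: unlock -> un- + lock
Meaning = not / reverse


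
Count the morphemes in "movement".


Word: "movement"
Morphemes: move | -ment
Each morpheme carries meaning
= 2 morphemes


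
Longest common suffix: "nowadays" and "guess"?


Word 1: "nowadays"
Word 2: "guess"
Comparing from end:
  Pos -1: 's' == 's'
  Pos -2: 'y' != 's' (stop)
LCS = "s" (length 1)


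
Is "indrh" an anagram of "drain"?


Word 1: "drain" → sorted: adinr
Word 2: "indrh" → sorted: dhinr
Same letters? adinr != dhinr
Anagram = No


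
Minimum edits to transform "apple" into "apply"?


Word 1: "apple" (length 5)
Word 2: "apply" (length 5)
One optimal edit sequence (insert/delete/substitute each cost 1):
  1. keep 'a'
  2. keep 'p'
  3. keep 'p'
  4. keep 'l'
  5. substitute 'e' -> 'y'  (+1)
Total edit operations: 1
Edit distance = 1


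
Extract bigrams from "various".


Word: "various" (length 7)
Number of bigrams = 7 - 2 + 1 = 6
  Position 0: "va"
  Position 1: "ar"
  Position 2: "ri"
  Position 3: "io"
  Position 4: "ou"
  Position 5: "us"
Bigrams = "va", "ar", "ri", "io", "ou", "us"


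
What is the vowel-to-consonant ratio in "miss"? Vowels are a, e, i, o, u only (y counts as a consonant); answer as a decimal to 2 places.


Word: "miss"
Vowels (a,e,i,o,u): 1
Consonants: 3
Ratio = 1/3
= 0.33


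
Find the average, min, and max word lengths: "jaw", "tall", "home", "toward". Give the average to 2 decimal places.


Lengths: "jaw"=3, "tall"=4, "home"=4, "toward"=6
Sum = 17, Count = 4
Average = 17/4 = 4.25
= avg=4.25, min=3, max=6


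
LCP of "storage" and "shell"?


Word 1: "storage"
Word 2: "shell"
Comparing from start:
  Pos 0: 's' == 's'
  Pos 1: 't' != 'h' (stop)
LCP = "s" (length 1)


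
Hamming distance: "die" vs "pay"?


Comparing character by character (same length = 3):
  Pos 0: 'd' vs 'p' !=
  Pos 1: 'i' vs 'a' !=
  Pos 2: 'e' vs 'y' !=
Hamming distance = 3


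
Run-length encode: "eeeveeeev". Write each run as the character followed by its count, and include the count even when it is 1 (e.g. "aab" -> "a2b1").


String: "eeeveeeev"
Scanning for consecutive runs:
  'e' x 3
  'v' x 1
  'e' x 4
  'v' x 1
RLE = "e3v1e4v1"


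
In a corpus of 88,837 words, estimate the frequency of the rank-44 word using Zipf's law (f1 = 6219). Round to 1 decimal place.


Zipf's law: f(r) = f(1) / r
f(1) = 6219
f(44) = 6219 / 44
= 141.3 occurrences


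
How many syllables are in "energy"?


Word: "energy"
Syllable breakdown: en-er-gy
Counting: 3 parts
= 3 syllables


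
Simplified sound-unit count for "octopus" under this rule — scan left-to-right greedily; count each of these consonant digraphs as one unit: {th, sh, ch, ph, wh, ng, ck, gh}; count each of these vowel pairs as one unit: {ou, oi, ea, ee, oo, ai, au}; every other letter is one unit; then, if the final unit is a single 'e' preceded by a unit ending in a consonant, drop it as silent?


Word: "octopus" (7 letters)
Left-to-right scan:
  [1] 'o' (letter)
  [2] 'c' (letter)
  [3] 't' (letter)
  [4] 'o' (letter)
  [5] 'p' (letter)
  [6] 'u' (letter)
  [7] 's' (letter)
Units from scan: 7
Sound units = 7 units


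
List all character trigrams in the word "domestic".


Word: "domestic" (length 8)
Number of trigrams = 8 - 3 + 1 = 6
  Position 0: "dom"
  Position 1: "ome"
  Position 2: "mes"
  Position 3: "est"
  Position 4: "sti"
  Position 5: "tic"
Trigrams = "dom", "ome", "mes", "est", "sti", "tic"


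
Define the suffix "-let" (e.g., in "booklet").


Suffix: -let
Example: booklet = book + -let
Meaning = small


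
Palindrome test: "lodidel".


Word: "lodidel"
Reversed: "ledidol"
Forward == Backward? lodidel != ledidol
Palindrome = No


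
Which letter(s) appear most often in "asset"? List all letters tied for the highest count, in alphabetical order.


Word: "asset"
Letter counts:
  'a': 1
  'e': 1
  's': 2
  't': 1
Maximum count = 2
Most frequent = 's' (2 times each)


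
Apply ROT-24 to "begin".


Word: "begin"
Shift: 24
Each letter → (letter + shift) mod 26:
  'b' (1) + 24 = 25 → 'z'
  'e' (4) + 24 = 2 → 'c'
  'g' (6) + 24 = 4 → 'e'
  'i' (8) + 24 = 6 → 'g'
  'n' (13) + 24 = 11 → 'l'
Result = "zcegl"


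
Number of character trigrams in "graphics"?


Word: "graphics" (length 8)
Number of 3-grams = length - 3 + 1 = 8 - 3 + 1
= 6


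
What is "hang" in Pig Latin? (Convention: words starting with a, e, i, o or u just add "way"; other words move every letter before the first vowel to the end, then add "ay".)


Word: "hang"
Starts with consonant(s) → move to end, add 'ay'
Consonant cluster: "h"
Pig Latin = "anghay"


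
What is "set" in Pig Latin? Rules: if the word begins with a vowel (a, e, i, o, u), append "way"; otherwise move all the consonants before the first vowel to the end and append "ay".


Word: "set"
Starts with consonant(s) → move to end, add 'ay'
Consonant cluster: "s"
Pig Latin = "etsay"


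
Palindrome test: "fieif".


Word: "fieif"
Reversed: "fieif"
Forward == Backward? fieif == fieif
Palindrome = Yes


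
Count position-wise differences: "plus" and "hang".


Comparing character by character (same length = 4):
  Pos 0: 'p' vs 'h' !=
  Pos 1: 'l' vs 'a' !=
  Pos 2: 'u' vs 'n' !=
  Pos 3: 's' vs 'g' !=
Hamming distance = 4


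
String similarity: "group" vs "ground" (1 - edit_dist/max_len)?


Word 1: "group" (length 5)
Word 2: "ground" (length 6)
One optimal edit sequence:
  1. keep 'g'
  2. keep 'r'
  3. keep 'o'
  4. keep 'u'
  5. insert 'n'  (+1)
  6. substitute 'p' -> 'd'  (+1)
Edit distance = 2
Max length = max(5, 6) = 6
Similarity = 1 - 2/6
= 0.6667


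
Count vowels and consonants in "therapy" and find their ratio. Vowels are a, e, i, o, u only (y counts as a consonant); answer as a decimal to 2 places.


Word: "therapy"
Vowels (a,e,i,o,u): 2
Consonants: 5
Ratio = 2/5
= 0.40


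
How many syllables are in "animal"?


Word: "animal"
Syllable breakdown: an · i · mal
Counting: 3 parts
= 3 syllables


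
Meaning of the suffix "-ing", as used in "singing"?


Suffix: -ing
Example: singing = sing + -ing
Meaning = present participle


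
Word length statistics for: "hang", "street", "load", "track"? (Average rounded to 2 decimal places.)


Lengths: "hang"=4, "street"=6, "load"=4, "track"=5
Sum = 19, Count = 4
Average = 19/4 = 4.75
= avg=4.75, min=4, max=6


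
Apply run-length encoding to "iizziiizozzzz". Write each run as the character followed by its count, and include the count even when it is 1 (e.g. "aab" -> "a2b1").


String: "iizziiizozzzz"
Scanning for consecutive runs:
  'i' x 2
  'z' x 2
  'i' x 3
  'z' x 1
  'o' x 1
  'z' x 4
RLE = "i2z2i3z1o1z4"


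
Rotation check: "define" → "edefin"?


Word: "define", Candidate: "edefin"
Method: check if candidate is substring of word+word
"definedefine" contains "edefin"? Yes
Is rotation = Yes


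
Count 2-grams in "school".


Word: "school" (length 6)
Number of 2-grams = length - 2 + 1 = 6 - 2 + 1
= 5


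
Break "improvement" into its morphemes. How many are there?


Word: "improvement"
Morphemes: improve | -ment
Each morpheme carries meaning
= 2 morphemes


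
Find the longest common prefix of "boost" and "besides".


Word 1: "boost"
Word 2: "besides"
Comparing from start:
  Pos 0: 'b' == 'b'
  Pos 1: 'o' != 'e' (stop)
LCP = "b" (length 1)


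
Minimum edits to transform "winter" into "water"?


Word 1: "winter" (length 6)
Word 2: "water" (length 5)
One optimal edit sequence (insert/delete/substitute each cost 1):
  1. keep 'w'
  2. delete 'i'  (+1)
  3. substitute 'n' -> 'a'  (+1)
  4. keep 't'
  5. keep 'e'
  6. keep 'r'
Total edit operations: 2
Edit distance = 2


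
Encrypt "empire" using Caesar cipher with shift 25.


Word: "empire"
Shift: 25
Each letter → (letter + shift) mod 26:
  'e' (4) + 25 = 3 → 'd'
  'm' (12) + 25 = 11 → 'l'
  'p' (15) + 25 = 14 → 'o'
  'i' (8) + 25 = 7 → 'h'
  'r' (17) + 25 = 16 → 'q'
  'e' (4) + 25 = 3 → 'd'
Result = "dlohqd"


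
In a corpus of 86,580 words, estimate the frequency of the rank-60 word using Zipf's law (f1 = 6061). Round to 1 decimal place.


Zipf's law: f(r) = f(1) / r
f(1) = 6061
f(60) = 6061 / 60
= 101.0 occurrences


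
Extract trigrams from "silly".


Word: "silly" (length 5)
Number of trigrams = 5 - 3 + 1 = 3
  Position 0: "sil"
  Position 1: "ill"
  Position 2: "lly"
Trigrams = "sil", "ill", "lly"


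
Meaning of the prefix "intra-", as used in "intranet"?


Prefix: intra-
As in: intranet -> intra- + net
Meaning = within


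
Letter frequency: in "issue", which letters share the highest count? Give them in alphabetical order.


Word: "issue"
Letter counts:
  'e': 1
  'i': 1
  's': 2
  'u': 1
Maximum count = 2
Most frequent = 's' (2 times each)


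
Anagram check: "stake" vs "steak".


Word 1: "stake" → sorted: aekst
Word 2: "steak" → sorted: aekst
Same letters? aekst == aekst
Anagram = Yes


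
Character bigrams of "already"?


Word: "already" (length 7)
Number of bigrams = 7 - 2 + 1 = 6
  Position 0: "al"
  Position 1: "lr"
  Position 2: "re"
  Position 3: "ea"
  Position 4: "ad"
  Position 5: "dy"
Bigrams = "al", "lr", "re", "ea", "ad", "dy"


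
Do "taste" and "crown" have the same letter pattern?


Pattern of "taste": [0, 1, 2, 0, 3]
Pattern of "crown": [0, 1, 2, 3, 4]
Patterns do not match
Same pattern = No


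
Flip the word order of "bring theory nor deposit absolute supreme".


Original: "bring theory nor deposit absolute supreme"
Words (1..n): bring | theory | nor | deposit | absolute | supreme
Reversed (n..1): supreme | absolute | deposit | nor | theory | bring
Result = "supreme absolute deposit nor theory bring"


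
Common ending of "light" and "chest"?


Word 1: "light"
Word 2: "chest"
Comparing from end:
  Pos -1: 't' == 't'
  Pos -2: 'h' != 's' (stop)
LCS = "t" (length 1)


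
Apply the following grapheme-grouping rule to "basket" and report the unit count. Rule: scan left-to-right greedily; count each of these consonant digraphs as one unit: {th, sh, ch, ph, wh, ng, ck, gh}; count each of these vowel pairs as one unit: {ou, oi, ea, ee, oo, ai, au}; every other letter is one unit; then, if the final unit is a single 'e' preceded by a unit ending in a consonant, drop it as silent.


Word: "basket" (6 letters)
Left-to-right scan:
  1. 'b' (letter)
  2. 'a' (letter)
  3. 's' (letter)
  4. 'k' (letter)
  5. 'e' (letter)
  6. 't' (letter)
Units from scan: 6
Sound units = 6 units


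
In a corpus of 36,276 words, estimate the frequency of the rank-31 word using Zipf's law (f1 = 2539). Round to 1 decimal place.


Zipf's law: f(r) = f(1) / r
f(1) = 2539
f(31) = 2539 / 31
= 81.9 occurrences


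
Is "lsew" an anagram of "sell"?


Word 1: "sell" → sorted: ells
Word 2: "lsew" → sorted: elsw
Same letters? ells != elsw
Anagram = No


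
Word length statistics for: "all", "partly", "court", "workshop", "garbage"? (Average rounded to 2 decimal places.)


Lengths: "all"=3, "partly"=6, "court"=5, "workshop"=8, "garbage"=7
Sum = 29, Count = 5
Average = 29/5 = 5.80
= avg=5.80, min=3, max=8


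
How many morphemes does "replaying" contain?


Word: "replaying"
Morphemes: re- / play / -ing
Each morpheme carries meaning
= 3 morphemes


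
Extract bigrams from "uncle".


Word: "uncle" (length 5)
Number of bigrams = 5 - 2 + 1 = 4
  Position 0: "un"
  Position 1: "nc"
  Position 2: "cl"
  Position 3: "le"
Bigrams = "un", "nc", "cl", "le"


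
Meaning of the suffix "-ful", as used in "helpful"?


Suffix: -ful
As in: helpful -> help + -ful
Meaning = full of


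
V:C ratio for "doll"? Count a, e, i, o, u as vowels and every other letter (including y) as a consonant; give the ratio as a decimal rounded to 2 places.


Word: "doll"
Vowels (a,e,i,o,u): 1
Consonants: 3
Ratio = 1/3
= 0.33


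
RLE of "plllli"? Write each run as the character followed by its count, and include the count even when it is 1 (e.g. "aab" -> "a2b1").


String: "plllli"
Scanning for consecutive runs:
  'p' x 1
  'l' x 4
  'i' x 1
RLE = "p1l4i1"


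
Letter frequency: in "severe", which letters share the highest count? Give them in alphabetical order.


Word: "severe"
Letter counts:
  'e': 3
  'r': 1
  's': 1
  'v': 1
Maximum count = 3
Most frequent = 'e' (3 times each)


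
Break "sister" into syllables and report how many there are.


Word: "sister"
Syllable breakdown: sis | ter
Counting: 2 parts
= 2 syllables


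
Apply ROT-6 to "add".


Word: "add"
Shift: 6
Each letter → (letter + shift) mod 26:
  'a' (0) + 6 = 6 → 'g'
  'd' (3) + 6 = 9 → 'j'
  'd' (3) + 6 = 9 → 'j'
Result = "gjj"


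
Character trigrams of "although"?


Word: "although" (length 8)
Number of trigrams = 8 - 3 + 1 = 6
  Position 0: "alt"
  Position 1: "lth"
  Position 2: "tho"
  Position 3: "hou"
  Position 4: "oug"
  Position 5: "ugh"
Trigrams = "alt", "lth", "tho", "hou", "oug", "ugh"


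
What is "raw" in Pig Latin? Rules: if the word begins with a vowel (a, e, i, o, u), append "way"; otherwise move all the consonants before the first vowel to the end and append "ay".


Word: "raw"
Starts with consonant(s) → move to end, add 'ay'
Consonant cluster: "r"
Pig Latin = "awray"


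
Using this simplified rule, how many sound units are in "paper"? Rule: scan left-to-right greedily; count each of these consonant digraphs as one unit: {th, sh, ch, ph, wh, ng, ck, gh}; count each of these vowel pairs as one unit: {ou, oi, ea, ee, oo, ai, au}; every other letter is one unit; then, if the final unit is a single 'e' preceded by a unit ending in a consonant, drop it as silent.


Word: "paper" (5 letters)
Left-to-right scan:
  1. 'p' (letter)
  2. 'a' (letter)
  3. 'p' (letter)
  4. 'e' (letter)
  5. 'r' (letter)
Units from scan: 5
Sound units = 5 units


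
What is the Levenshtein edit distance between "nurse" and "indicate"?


Word 1: "nurse" (length 5)
Word 2: "indicate" (length 8)
One optimal edit sequence (insert/delete/substitute each cost 1):
  1. insert 'i'  (+1)
  2. keep 'n'
  3. insert 'd'  (+1)
  4. insert 'i'  (+1)
  5. substitute 'u' -> 'c'  (+1)
  6. substitute 'r' -> 'a'  (+1)
  7. substitute 's' -> 't'  (+1)
  8. keep 'e'
Total edit operations: 6
Edit distance = 6


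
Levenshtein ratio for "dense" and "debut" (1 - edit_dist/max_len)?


Word 1: "dense" (length 5)
Word 2: "debut" (length 5)
One optimal edit sequence:
  1. keep 'd'
  2. keep 'e'
  3. substitute 'n' -> 'b'  (+1)
  4. substitute 's' -> 'u'  (+1)
  5. substitute 'e' -> 't'  (+1)
Edit distance = 3
Max length = max(5, 5) = 5
Similarity = 1 - 3/5
= 0.4000


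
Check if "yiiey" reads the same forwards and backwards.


Word: "yiiey"
Reversed: "yeiiy"
Forward == Backward? yiiey != yeiiy
Palindrome = No


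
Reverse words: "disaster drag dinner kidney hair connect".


Original: "disaster drag dinner kidney hair connect"
Words (1..n): disaster | drag | dinner | kidney | hair | connect
Reversed (n..1): connect | hair | kidney | dinner | drag | disaster
Result = "connect hair kidney dinner drag disaster"


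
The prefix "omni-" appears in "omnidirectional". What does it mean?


Prefix: omni-
As in: omnidirectional -> omni- + directional
Meaning = all


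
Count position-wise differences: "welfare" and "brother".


Comparing character by character (same length = 7):
  Pos 0: 'w' vs 'b' !=
  Pos 1: 'e' vs 'r' !=
  Pos 2: 'l' vs 'o' !=
  Pos 3: 'f' vs 't' !=
  Pos 4: 'a' vs 'h' !=
  Pos 5: 'r' vs 'e' !=
  Pos 6: 'e' vs 'r' !=
Hamming distance = 7


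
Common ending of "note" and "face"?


Word 1: "note"
Word 2: "face"
Comparing from end:
  Pos -1: 'e' == 'e'
  Pos -2: 't' != 'c' (stop)
LCS = "e" (length 1)


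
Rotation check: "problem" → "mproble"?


Word: "problem", Candidate: "mproble"
Method: check if candidate is substring of word+word
"problemproblem" contains "mproble"? Yes
Is rotation = Yes


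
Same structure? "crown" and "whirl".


Pattern of "crown": [0, 1, 2, 3, 4]
Pattern of "whirl": [0, 1, 2, 3, 4]
Patterns match
Same pattern = Yes


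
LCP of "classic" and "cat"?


Word 1: "classic"
Word 2: "cat"
Comparing from start:
  Pos 0: 'c' == 'c'
  Pos 1: 'l' != 'a' (stop)
LCP = "c" (length 1)


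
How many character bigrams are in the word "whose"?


Word: "whose" (length 5)
Number of 2-grams = length - 2 + 1 = 5 - 2 + 1
= 4


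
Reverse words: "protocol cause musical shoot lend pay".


Original: "protocol cause musical shoot lend pay"
Words (1..n): protocol | cause | musical | shoot | lend | pay
Reversed (n..1): pay | lend | shoot | musical | cause | protocol
Result = "pay lend shoot musical cause protocol"


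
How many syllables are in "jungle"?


Word: "jungle"
Syllable breakdown: jun | gle
Counting: 2 parts
= 2 syllables


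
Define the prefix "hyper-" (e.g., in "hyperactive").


Prefix: hyper-
Example: hyperactive = hyper- + active
Meaning = over / excessive


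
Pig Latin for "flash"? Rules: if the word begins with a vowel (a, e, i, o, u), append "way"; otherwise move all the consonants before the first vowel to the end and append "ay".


Word: "flash"
Starts with consonant(s) → move to end, add 'ay'
Consonant cluster: "fl"
Pig Latin = "ashflay"


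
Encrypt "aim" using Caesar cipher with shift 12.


Word: "aim"
Shift: 12
Each letter → (letter + shift) mod 26:
  'a' (0) + 12 = 12 → 'm'
  'i' (8) + 12 = 20 → 'u'
  'm' (12) + 12 = 24 → 'y'
Result = "muy"


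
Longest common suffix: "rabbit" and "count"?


Word 1: "rabbit"
Word 2: "count"
Comparing from end:
  Pos -1: 't' == 't'
  Pos -2: 'i' != 'n' (stop)
LCS = "t" (length 1)


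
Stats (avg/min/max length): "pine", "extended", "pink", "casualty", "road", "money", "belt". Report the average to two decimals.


Lengths: "pine"=4, "extended"=8, "pink"=4, "casualty"=8, "road"=4, "money"=5, "belt"=4
Sum = 37, Count = 7
Average = 37/7 = 5.29
= avg=5.29, min=4, max=8


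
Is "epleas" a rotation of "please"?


Word: "please", Candidate: "epleas"
Method: check if candidate is substring of word+word
"pleaseplease" contains "epleas"? Yes
Is rotation = Yes


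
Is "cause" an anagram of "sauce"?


Word 1: "sauce" → sorted: acesu
Word 2: "cause" → sorted: acesu
Same letters? acesu == acesu
Anagram = Yes


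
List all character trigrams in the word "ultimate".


Word: "ultimate" (length 8)
Number of trigrams = 8 - 3 + 1 = 6
  Position 0: "ult"
  Position 1: "lti"
  Position 2: "tim"
  Position 3: "ima"
  Position 4: "mat"
  Position 5: "ate"
Trigrams = "ult", "lti", "tim", "ima", "mat", "ate"


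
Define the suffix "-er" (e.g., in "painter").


Suffix: -er
Example: painter = paint + -er
Meaning = one who / more


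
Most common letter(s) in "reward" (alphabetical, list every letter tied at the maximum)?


Word: "reward"
Letter counts:
  'a': 1
  'd': 1
  'e': 1
  'r': 2
  'w': 1
Maximum count = 2
Most frequent = 'r' (2 times each)


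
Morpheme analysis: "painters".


Word: "painters"
Morphemes: paint + -er + -s
Each morpheme carries meaning
= 3 morphemes


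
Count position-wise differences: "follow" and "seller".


Comparing character by character (same length = 6):
  Pos 0: 'f' vs 's' !=
  Pos 1: 'o' vs 'e' !=
  Pos 2: 'l' vs 'l' =
  Pos 3: 'l' vs 'l' =
  Pos 4: 'o' vs 'e' !=
  Pos 5: 'w' vs 'r' !=
Hamming distance = 4


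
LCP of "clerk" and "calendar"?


Word 1: "clerk"
Word 2: "calendar"
Comparing from start:
  Pos 0: 'c' == 'c'
  Pos 1: 'l' != 'a' (stop)
LCP = "c" (length 1)


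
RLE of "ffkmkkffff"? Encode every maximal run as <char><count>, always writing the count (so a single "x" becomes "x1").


String: "ffkmkkffff"
Scanning for consecutive runs:
  'f' x 2
  'k' x 1
  'm' x 1
  'k' x 2
  'f' x 4
RLE = "f2k1m1k2f4"


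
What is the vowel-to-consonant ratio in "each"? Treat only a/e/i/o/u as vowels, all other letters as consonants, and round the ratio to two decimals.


Word: "each"
Vowels (a,e,i,o,u): 2
Consonants: 2
Ratio = 2/2
= 1.00


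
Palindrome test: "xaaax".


Word: "xaaax"
Reversed: "xaaax"
Forward == Backward? xaaax == xaaax
Palindrome = Yes


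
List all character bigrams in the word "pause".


Word: "pause" (length 5)
Number of bigrams = 5 - 2 + 1 = 4
  Position 0: "pa"
  Position 1: "au"
  Position 2: "us"
  Position 3: "se"
Bigrams = "pa", "au", "us", "se"


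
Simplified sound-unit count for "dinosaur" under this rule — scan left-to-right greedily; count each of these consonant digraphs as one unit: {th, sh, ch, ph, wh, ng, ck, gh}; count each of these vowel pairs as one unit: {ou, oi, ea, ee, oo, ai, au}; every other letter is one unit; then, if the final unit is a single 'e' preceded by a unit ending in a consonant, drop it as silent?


Word: "dinosaur" (8 letters)
Left-to-right scan:
  1. 'd' (letter)
  2. 'i' (letter)
  3. 'n' (letter)
  4. 'o' (letter)
  5. 's' (letter)
  6. 'au' (vowel-pair)
  7. 'r' (letter)
Units from scan: 7
Sound units = 7 units


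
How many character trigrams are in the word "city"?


Word: "city" (length 4)
Number of 3-grams = length - 3 + 1 = 4 - 3 + 1
= 2


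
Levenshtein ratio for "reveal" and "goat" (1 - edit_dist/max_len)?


Word 1: "reveal" (length 6)
Word 2: "goat" (length 4)
One optimal edit sequence:
  1. delete 'r'  (+1)
  2. delete 'e'  (+1)
  3. substitute 'v' -> 'g'  (+1)
  4. substitute 'e' -> 'o'  (+1)
  5. keep 'a'
  6. substitute 'l' -> 't'  (+1)
Edit distance = 5
Max length = max(6, 4) = 6
Similarity = 1 - 5/6
= 0.1667


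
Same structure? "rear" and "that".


Pattern of "rear": [0, 1, 2, 0]
Pattern of "that": [0, 1, 2, 0]
Patterns match
Same pattern = Yes


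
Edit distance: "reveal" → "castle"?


Word 1: "reveal" (length 6)
Word 2: "castle" (length 6)
One optimal edit sequence (insert/delete/substitute each cost 1):
  1. substitute 'r' -> 'c'  (+1)
  2. substitute 'e' -> 'a'  (+1)
  3. substitute 'v' -> 's'  (+1)
  4. substitute 'e' -> 't'  (+1)
  5. substitute 'a' -> 'l'  (+1)
  6. substitute 'l' -> 'e'  (+1)
Total edit operations: 6
Edit distance = 6


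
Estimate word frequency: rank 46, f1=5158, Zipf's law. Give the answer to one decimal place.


Zipf's law: f(r) = f(1) / r
f(1) = 5158
f(46) = 5158 / 46
= 112.1 occurrences


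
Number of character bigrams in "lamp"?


Word: "lamp" (length 4)
Number of 2-grams = length - 2 + 1 = 4 - 2 + 1
= 3


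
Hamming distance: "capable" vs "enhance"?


Comparing character by character (same length = 7):
  Pos 0: 'c' vs 'e' !=
  Pos 1: 'a' vs 'n' !=
  Pos 2: 'p' vs 'h' !=
  Pos 3: 'a' vs 'a' =
  Pos 4: 'b' vs 'n' !=
  Pos 5: 'l' vs 'c' !=
  Pos 6: 'e' vs 'e' =
Hamming distance = 5


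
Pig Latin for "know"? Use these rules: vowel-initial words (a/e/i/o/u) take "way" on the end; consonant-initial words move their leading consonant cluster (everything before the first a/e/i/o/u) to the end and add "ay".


Word: "know"
Starts with consonant(s) → move to end, add 'ay'
Consonant cluster: "kn"
Pig Latin = "owknay"


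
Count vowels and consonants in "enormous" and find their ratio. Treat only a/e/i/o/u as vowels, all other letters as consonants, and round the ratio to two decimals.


Word: "enormous"
Vowels (a,e,i,o,u): 4
Consonants: 4
Ratio = 4/4
= 1.00


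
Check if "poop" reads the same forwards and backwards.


Word: "poop"
Reversed: "poop"
Forward == Backward? poop == poop
Palindrome = Yes


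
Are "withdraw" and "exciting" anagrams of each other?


Word 1: "withdraw" → sorted: adhirtww
Word 2: "exciting" → sorted: cegiintx
Same letters? adhirtww != cegiintx
Anagram = No


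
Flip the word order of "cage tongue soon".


Original: "cage tongue soon"
Words (1..n): cage | tongue | soon
Reversed (n..1): soon | tongue | cage
Result = "soon tongue cage"


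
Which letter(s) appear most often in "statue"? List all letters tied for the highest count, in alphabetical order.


Word: "statue"
Letter counts:
  'a': 1
  'e': 1
  's': 1
  't': 2
  'u': 1
Maximum count = 2
Most frequent = 't' (2 times each)


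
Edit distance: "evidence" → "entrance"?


Word 1: "evidence" (length 8)
Word 2: "entrance" (length 8)
One optimal edit sequence (insert/delete/substitute each cost 1):
  1. keep 'e'
  2. substitute 'v' -> 'n'  (+1)
  3. substitute 'i' -> 't'  (+1)
  4. substitute 'd' -> 'r'  (+1)
  5. substitute 'e' -> 'a'  (+1)
  6. keep 'n'
  7. keep 'c'
  8. keep 'e'
Total edit operations: 4
Edit distance = 4


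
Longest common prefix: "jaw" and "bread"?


Word 1: "jaw"
Word 2: "bread"
Comparing from start:
  Pos 0: 'j' != 'b' (stop)
LCP = "" (length 0)


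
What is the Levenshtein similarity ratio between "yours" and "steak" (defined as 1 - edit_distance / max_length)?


Word 1: "yours" (length 5)
Word 2: "steak" (length 5)
One optimal edit sequence:
  1. substitute 'y' -> 's'  (+1)
  2. substitute 'o' -> 't'  (+1)
  3. substitute 'u' -> 'e'  (+1)
  4. substitute 'r' -> 'a'  (+1)
  5. substitute 's' -> 'k'  (+1)
Edit distance = 5
Max length = max(5, 5) = 5
Similarity = 1 - 5/5
= 0.0000


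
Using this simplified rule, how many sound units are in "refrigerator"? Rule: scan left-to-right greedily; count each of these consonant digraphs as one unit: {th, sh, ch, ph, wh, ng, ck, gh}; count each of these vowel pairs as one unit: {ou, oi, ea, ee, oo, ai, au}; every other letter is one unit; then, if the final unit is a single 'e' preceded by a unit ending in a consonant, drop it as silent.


Word: "refrigerator" (12 letters)
Left-to-right scan:
  [1] 'r' (letter)
  [2] 'e' (letter)
  [3] 'f' (letter)
  [4] 'r' (letter)
  [5] 'i' (letter)
  [6] 'g' (letter)
  [7] 'e' (letter)
  [8] 'r' (letter)
  [9] 'a' (letter)
  [10] 't' (letter)
  [11] 'o' (letter)
  [12] 'r' (letter)
Units from scan: 12
Sound units = 12 units


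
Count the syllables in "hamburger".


Word: "hamburger"
Syllable breakdown: ham / bur / ger
Counting: 3 parts
= 3 syllables


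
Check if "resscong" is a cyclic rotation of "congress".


Word: "congress", Candidate: "resscong"
Method: check if candidate is substring of word+word
"congresscongress" contains "resscong"? Yes
Is rotation = Yes


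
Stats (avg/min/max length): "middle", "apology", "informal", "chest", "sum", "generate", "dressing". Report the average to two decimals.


Lengths: "middle"=6, "apology"=7, "informal"=8, "chest"=5, "sum"=3, "generate"=8, "dressing"=8
Sum = 45, Count = 7
Average = 45/7 = 6.43
= avg=6.43, min=3, max=8


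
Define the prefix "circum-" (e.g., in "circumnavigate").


Prefix: circum-
Example: circumnavigate (circum- + navigate)
Meaning = around


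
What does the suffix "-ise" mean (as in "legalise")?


Suffix: -ise
Example: legalise = legal + -ise
Meaning = to make


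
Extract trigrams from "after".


Word: "after" (length 5)
Number of trigrams = 5 - 3 + 1 = 3
  Position 0: "aft"
  Position 1: "fte"
  Position 2: "ter"
Trigrams = "aft", "fte", "ter"


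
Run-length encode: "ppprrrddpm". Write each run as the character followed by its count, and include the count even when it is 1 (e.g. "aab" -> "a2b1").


String: "ppprrrddpm"
Scanning for consecutive runs:
  'p' x 3
  'r' x 3
  'd' x 2
  'p' x 1
  'm' x 1
RLE = "p3r3d2p1m1"


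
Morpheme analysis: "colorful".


Word: "colorful"
Morphemes: color / -ful
Each morpheme carries meaning
= 2 morphemes


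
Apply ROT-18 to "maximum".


Word: "maximum"
Shift: 18
Each letter → (letter + shift) mod 26:
  'm' (12) + 18 = 4 → 'e'
  'a' (0) + 18 = 18 → 's'
  'x' (23) + 18 = 15 → 'p'
  'i' (8) + 18 = 0 → 'a'
  'm' (12) + 18 = 4 → 'e'
  'u' (20) + 18 = 12 → 'm'
  'm' (12) + 18 = 4 → 'e'
Result = "espaeme"


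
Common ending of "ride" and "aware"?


Word 1: "ride"
Word 2: "aware"
Comparing from end:
  Pos -1: 'e' == 'e'
  Pos -2: 'd' != 'r' (stop)
LCS = "e" (length 1)


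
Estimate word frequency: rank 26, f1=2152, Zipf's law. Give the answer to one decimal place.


Zipf's law: f(r) = f(1) / r
f(1) = 2152
f(26) = 2152 / 26
= 82.8 occurrences


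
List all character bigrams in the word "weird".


Word: "weird" (length 5)
Number of bigrams = 5 - 2 + 1 = 4
  Position 0: "we"
  Position 1: "ei"
  Position 2: "ir"
  Position 3: "rd"
Bigrams = "we", "ei", "ir", "rd"


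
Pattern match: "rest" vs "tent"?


Pattern of "rest": [0, 1, 2, 3]
Pattern of "tent": [0, 1, 2, 0]
Patterns do not match
Same pattern = No


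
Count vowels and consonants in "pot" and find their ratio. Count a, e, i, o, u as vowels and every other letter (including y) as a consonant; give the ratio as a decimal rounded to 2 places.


Word: "pot"
Vowels (a,e,i,o,u): 1
Consonants: 2
Ratio = 1/2
= 0.50


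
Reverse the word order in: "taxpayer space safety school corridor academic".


Original: "taxpayer space safety school corridor academic"
Words (1..n): taxpayer | space | safety | school | corridor | academic
Reversed (n..1): academic | corridor | school | safety | space | taxpayer
Result = "academic corridor school safety space taxpayer"


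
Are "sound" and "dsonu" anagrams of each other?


Word 1: "sound" → sorted: dnosu
Word 2: "dsonu" → sorted: dnosu
Same letters? dnosu == dnosu
Anagram = Yes


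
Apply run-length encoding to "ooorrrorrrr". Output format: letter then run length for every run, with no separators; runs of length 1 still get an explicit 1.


String: "ooorrrorrrr"
Scanning for consecutive runs:
  'o' x 3
  'r' x 3
  'o' x 1
  'r' x 4
RLE = "o3r3o1r4"


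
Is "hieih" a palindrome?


Word: "hieih"
Reversed: "hieih"
Forward == Backward? hieih == hieih
Palindrome = Yes


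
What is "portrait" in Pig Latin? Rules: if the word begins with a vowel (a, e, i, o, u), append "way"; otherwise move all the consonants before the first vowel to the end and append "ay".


Word: "portrait"
Starts with consonant(s) → move to end, add 'ay'
Consonant cluster: "p"
Pig Latin = "ortraitpay"


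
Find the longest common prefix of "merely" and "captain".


Word 1: "merely"
Word 2: "captain"
Comparing from start:
  Pos 0: 'm' != 'c' (stop)
LCP = "" (length 0)


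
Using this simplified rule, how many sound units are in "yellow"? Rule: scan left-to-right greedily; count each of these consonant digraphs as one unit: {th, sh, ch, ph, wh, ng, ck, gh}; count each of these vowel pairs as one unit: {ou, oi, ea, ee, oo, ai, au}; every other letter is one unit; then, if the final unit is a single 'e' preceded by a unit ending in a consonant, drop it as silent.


Word: "yellow" (6 letters)
Left-to-right scan:
  1. 'y' (letter)
  2. 'e' (letter)
  3. 'l' (letter)
  4. 'l' (letter)
  5. 'o' (letter)
  6. 'w' (letter)
Units from scan: 6
Sound units = 6 units


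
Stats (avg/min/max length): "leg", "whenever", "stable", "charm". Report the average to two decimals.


Lengths: "leg"=3, "whenever"=8, "stable"=6, "charm"=5
Sum = 22, Count = 4
Average = 22/4 = 5.50
= avg=5.50, min=3, max=8


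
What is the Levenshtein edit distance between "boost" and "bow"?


Word 1: "boost" (length 5)
Word 2: "bow" (length 3)
One optimal edit sequence (insert/delete/substitute each cost 1):
  1. keep 'b'
  2. delete 'o'  (+1)
  3. keep 'o'
  4. delete 's'  (+1)
  5. substitute 't' -> 'w'  (+1)
Total edit operations: 3
Edit distance = 3


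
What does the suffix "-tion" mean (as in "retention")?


Suffix: -tion
As in: retention -> retain + -tion, with a spelling change
Meaning = act or process


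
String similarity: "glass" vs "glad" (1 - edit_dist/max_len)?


Word 1: "glass" (length 5)
Word 2: "glad" (length 4)
One optimal edit sequence:
  1. keep 'g'
  2. keep 'l'
  3. keep 'a'
  4. delete 's'  (+1)
  5. substitute 's' -> 'd'  (+1)
Edit distance = 2
Max length = max(5, 4) = 5
Similarity = 1 - 2/5
= 0.6000


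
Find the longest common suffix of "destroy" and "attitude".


Word 1: "destroy"
Word 2: "attitude"
Comparing from end:
  Pos -1: 'y' != 'e' (stop)
LCS = "" (length 0)


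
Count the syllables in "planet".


Word: "planet"
Syllable breakdown: plan · et
Counting: 2 parts
= 2 syllables


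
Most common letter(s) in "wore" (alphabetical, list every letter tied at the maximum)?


Word: "wore"
Letter counts:
  'e': 1
  'o': 1
  'r': 1
  'w': 1
Maximum count = 1
Most frequent = 'e', 'o', 'r', 'w' (1 time each)


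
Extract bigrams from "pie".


Word: "pie" (length 3)
Number of bigrams = 3 - 2 + 1 = 2
  Position 0: "pi"
  Position 1: "ie"
Bigrams = "pi", "ie"


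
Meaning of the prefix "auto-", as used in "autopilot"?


Prefix: auto-
As in: autopilot -> auto- + pilot
Meaning = self


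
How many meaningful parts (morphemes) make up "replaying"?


Word: "replaying"
Morphemes: re- + play + -ing
Each morpheme carries meaning
= 3 morphemes


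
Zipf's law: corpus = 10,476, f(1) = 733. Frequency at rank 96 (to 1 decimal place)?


Zipf's law: f(r) = f(1) / r
f(1) = 733
f(96) = 733 / 96
= 7.6 occurrences


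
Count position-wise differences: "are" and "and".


Comparing character by character (same length = 3):
  Pos 0: 'a' vs 'a' =
  Pos 1: 'r' vs 'n' !=
  Pos 2: 'e' vs 'd' !=
Hamming distance = 2


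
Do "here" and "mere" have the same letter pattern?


Pattern of "here": [0, 1, 2, 1]
Pattern of "mere": [0, 1, 2, 1]
Patterns match
Same pattern = Yes


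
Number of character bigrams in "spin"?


Word: "spin" (length 4)
Number of 2-grams = length - 2 + 1 = 4 - 2 + 1
= 3


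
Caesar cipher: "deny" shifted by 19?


Word: "deny"
Shift: 19
Each letter → (letter + shift) mod 26:
  'd' (3) + 19 = 22 → 'w'
  'e' (4) + 19 = 23 → 'x'
  'n' (13) + 19 = 6 → 'g'
  'y' (24) + 19 = 17 → 'r'
Result = "wxgr"


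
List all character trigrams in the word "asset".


Word: "asset" (length 5)
Number of trigrams = 5 - 3 + 1 = 3
  Position 0: "ass"
  Position 1: "sse"
  Position 2: "set"
Trigrams = "ass", "sse", "set"


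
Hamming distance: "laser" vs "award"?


Comparing character by character (same length = 5):
  Pos 0: 'l' vs 'a' !=
  Pos 1: 'a' vs 'w' !=
  Pos 2: 's' vs 'a' !=
  Pos 3: 'e' vs 'r' !=
  Pos 4: 'r' vs 'd' !=
Hamming distance = 5


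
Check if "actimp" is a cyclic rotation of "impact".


Word: "impact", Candidate: "actimp"
Method: check if candidate is substring of word+word
"impactimpact" contains "actimp"? Yes
Is rotation = Yes
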